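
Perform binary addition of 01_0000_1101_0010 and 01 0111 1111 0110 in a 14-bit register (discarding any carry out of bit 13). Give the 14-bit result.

10100011001000

  01000011010010
+ 01011111110110
= 10100011001000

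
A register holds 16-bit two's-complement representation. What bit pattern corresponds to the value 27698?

27698 is non-negative, so write it directly in 16 bits: 0110110000110010.

0110110000110010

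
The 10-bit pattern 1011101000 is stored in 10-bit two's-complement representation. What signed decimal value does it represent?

-280

MSB is 1, so the value is negative.
Invert: 0100010111. Add 1: 0100011000 = 280. So the value is −280.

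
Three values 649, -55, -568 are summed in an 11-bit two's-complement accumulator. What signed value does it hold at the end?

649 + (-55) = 594 (01001010010)
594 + (-568) = 26 (00000011010)

26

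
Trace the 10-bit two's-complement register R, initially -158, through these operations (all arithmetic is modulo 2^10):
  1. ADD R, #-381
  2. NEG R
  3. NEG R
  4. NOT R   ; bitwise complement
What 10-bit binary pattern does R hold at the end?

Start: R = -158 = 1101100010.
R = -158 + (-381) = -539; wraps to 485 = 0111100101
R = −(485) = -485 = 1000011011
R = −(-485) = 485 = 0111100101
R = NOT 0111100101 = 1000011010 = -486

1000011010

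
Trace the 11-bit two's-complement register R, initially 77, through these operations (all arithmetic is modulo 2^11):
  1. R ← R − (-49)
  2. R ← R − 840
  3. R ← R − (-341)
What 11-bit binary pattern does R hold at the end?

11010001011

Start: R = 77 = 00001001101.
R = 77 − (-49) = 126 = 00001111110
R = 126 − 840 = -714 = 10100110110
R = -714 − (-341) = -373 = 11010001011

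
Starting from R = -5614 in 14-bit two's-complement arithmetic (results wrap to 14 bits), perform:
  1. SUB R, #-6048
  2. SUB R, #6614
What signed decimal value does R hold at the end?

Start: R = -5614 = 10101000010010.
R = -5614 − (-6048) = 434 = 00000110110010
R = 434 − 6614 = -6180 = 10011111011100

-6180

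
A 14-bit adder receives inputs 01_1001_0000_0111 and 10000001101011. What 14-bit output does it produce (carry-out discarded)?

11100101110010

  01100100000111
+ 10000001101011
= 11100101110010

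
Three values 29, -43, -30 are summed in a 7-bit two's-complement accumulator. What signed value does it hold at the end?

-44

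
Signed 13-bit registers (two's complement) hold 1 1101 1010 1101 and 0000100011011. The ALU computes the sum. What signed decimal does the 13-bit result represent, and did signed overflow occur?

1 1101 1010 1101 → 1110110101101 = -595 (signed)
0000100011011 = 283 (signed)
  1110110101101
+ 0000100011011
= 1111011001000
Result 1111011001000: MSB = 1 → 7880 − 8192 = -312.
Addends have opposite signs, so signed overflow cannot occur.

-312; no overflow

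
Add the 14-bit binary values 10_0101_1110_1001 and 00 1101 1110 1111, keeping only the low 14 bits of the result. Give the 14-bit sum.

  10010111101001
+ 00110111101111
= 11001111011000

11001111011000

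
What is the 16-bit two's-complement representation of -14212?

1100100001111100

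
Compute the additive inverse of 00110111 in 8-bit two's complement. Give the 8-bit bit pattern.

Invert: 11001000. Add 1: 11001001.

11001001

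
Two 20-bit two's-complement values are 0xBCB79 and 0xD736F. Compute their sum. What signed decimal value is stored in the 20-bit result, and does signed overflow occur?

-442648; no overflow

0xBCB79 = 10111100101101111001 = -275591 (signed)
0xD736F = 11010111001101101111 = -167057 (signed)
  10111100101101111001
+ 11010111001101101111
= 10010011111011101000  (discard carry-out 1)
Result 10010011111011101000: MSB = 1 → 605928 − 1048576 = -442648.
Both addends are negative and so is the stored result: no signed overflow.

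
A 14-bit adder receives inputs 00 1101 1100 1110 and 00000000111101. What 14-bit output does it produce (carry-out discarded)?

  00110111001110
+ 00000000111101
= 00111000001011

00111000001011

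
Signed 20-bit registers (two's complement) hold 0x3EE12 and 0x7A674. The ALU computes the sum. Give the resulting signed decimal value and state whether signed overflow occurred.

-289658; overflow

0x3EE12 = 00111110111000010010 = 257554 (signed)
0x7A674 = 01111010011001110100 = 501364 (signed)
  00111110111000010010
+ 01111010011001110100
= 10111001010010000110
Result 10111001010010000110: MSB = 1 → 758918 − 1048576 = -289658.
Both addends are non-negative but the stored result is negative: signed overflow. The true value 257554 + 501364 = 758918 lies outside [-524288, 524287].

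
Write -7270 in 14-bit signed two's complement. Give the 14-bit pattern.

10001110011010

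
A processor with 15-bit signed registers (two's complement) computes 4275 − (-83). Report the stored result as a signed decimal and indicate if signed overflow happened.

4275 → 001000010110011
-83 → 111111110101101
Subtract via negate-and-add: invert 111111110101101 + 1 = 000000001010011 (i.e. 83).
  001000010110011
+ 000000001010011
= 001000100000110
Result 001000100000110: MSB = 0 → value 4358.
Both addends (after negating the subtrahend) are non-negative and so is the stored result: no signed overflow.

4358; no overflow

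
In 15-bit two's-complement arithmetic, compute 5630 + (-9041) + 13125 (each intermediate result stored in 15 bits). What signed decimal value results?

9714

5630 + (-9041) = -3411 (111001010101101)
-3411 + 13125 = 9714 (010010111110010)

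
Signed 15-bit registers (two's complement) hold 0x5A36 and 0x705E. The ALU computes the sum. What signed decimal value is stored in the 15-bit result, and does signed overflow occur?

0x5A36 = 101101000110110 = -9674 (signed)
0x705E = 111000001011110 = -4002 (signed)
  101101000110110
+ 111000001011110
= 100101010010100  (discard carry-out 1)
Result 100101010010100: MSB = 1 → 19092 − 32768 = -13676.
Both addends are negative and so is the stored result: no signed overflow.

-13676; no overflow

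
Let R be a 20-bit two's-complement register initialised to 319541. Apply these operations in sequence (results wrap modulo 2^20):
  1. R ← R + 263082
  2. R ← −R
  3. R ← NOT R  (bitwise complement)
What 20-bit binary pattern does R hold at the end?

10001110001111011110

Start: R = 319541 = 01001110000000110101.
R = 319541 + 263082 = 582623; wraps to -465953 = 10001110001111011111
R = −(-465953) = 465953 = 01110001110000100001
R = NOT 01110001110000100001 = 10001110001111011110 = -465954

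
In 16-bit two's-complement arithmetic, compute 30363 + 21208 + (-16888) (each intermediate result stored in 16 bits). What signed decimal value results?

-30853

30363 + 21208 = 51571 → wraps to -13965 (1100100101110011)
-13965 + (-16888) = -30853 (1000011101111011)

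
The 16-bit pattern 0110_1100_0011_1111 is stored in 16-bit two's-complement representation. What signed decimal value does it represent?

27711

MSB is 0, so the value is non-negative: 0110110000111111 = 27711.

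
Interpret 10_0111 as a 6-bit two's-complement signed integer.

-25

MSB is 1, so the value is negative.
Invert: 011000. Add 1: 011001 = 25. So the value is −25.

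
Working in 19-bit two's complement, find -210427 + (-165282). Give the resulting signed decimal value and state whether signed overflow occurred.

-210427 → 1001100101000000101
-165282 → 1010111101001011110
  1001100101000000101
+ 1010111101001011110
= 0100100010001100011  (discard carry-out 1)
Result 0100100010001100011: MSB = 0 → value 148579.
Both addends are negative but the stored result is non-negative: signed overflow. The true value -210427 + (-165282) = -375709 lies outside [-262144, 262143].

148579; overflow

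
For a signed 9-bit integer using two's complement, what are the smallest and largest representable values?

Minimum: −2^8 = -256.
Maximum: 2^8 − 1 = 255.

min = -256, max = 255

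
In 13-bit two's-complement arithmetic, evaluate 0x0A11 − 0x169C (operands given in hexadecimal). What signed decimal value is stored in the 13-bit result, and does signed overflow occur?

-3211; overflow

0x0A11 = 0101000010001 = 2577 (signed)
0x169C = 1011010011100 = -2404 (signed)
Subtract via negate-and-add: invert 1011010011100 + 1 = 0100101100100 (i.e. 2404).
  0101000010001
+ 0100101100100
= 1001101110101
Result 1001101110101: MSB = 1 → 4981 − 8192 = -3211.
Both addends (after negating the subtrahend) are non-negative but the stored result is negative: signed overflow. The true value 2577 − (-2404) = 4981 lies outside [-4096, 4095].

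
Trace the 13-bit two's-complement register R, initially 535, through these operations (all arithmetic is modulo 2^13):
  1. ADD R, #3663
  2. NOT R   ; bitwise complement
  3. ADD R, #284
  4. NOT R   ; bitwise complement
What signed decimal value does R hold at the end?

Start: R = 535 = 0001000010111.
R = 535 + 3663 = 4198; wraps to -3994 = 1000001100110
R = NOT 1000001100110 = 0111110011001 = 3993
R = 3993 + 284 = 4277; wraps to -3915 = 1000010110101
R = NOT 1000010110101 = 0111101001010 = 3914

3914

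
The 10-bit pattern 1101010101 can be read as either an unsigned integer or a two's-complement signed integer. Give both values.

unsigned = 853, signed = -171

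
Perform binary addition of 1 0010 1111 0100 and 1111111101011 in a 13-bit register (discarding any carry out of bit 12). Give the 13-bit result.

1001011011111

  1001011110100
+ 1111111101011
= 1001011011111  (discard carry-out 1)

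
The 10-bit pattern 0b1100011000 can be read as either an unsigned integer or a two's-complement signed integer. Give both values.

Unsigned: 1100011000 = 792.
Signed: MSB=1 → 792 − 1024 = -232.

unsigned = 792, signed = -232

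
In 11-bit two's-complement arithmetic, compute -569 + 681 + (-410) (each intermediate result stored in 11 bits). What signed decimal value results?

-569 + 681 = 112 (00001110000)
112 + (-410) = -298 (11011010110)

-298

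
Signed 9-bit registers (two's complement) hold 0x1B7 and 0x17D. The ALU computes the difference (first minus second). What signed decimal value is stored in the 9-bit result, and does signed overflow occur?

0x1B7 = 110110111 = -73 (signed)
0x17D = 101111101 = -131 (signed)
Subtract via negate-and-add: invert 101111101 + 1 = 010000011 (i.e. 131).
  110110111
+ 010000011
= 000111010  (discard carry-out 1)
Result 000111010: MSB = 0 → value 58.
Addends (after negating the subtrahend) have opposite signs, so signed overflow cannot occur.

58; no overflow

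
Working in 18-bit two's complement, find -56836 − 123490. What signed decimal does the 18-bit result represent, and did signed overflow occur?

81818; overflow

-56836 → 110010000111111100
123490 → 011110001001100010
Subtract via negate-and-add: invert 011110001001100010 + 1 = 100001110110011110 (i.e. -123490).
  110010000111111100
+ 100001110110011110
= 010011111110011010  (discard carry-out 1)
Result 010011111110011010: MSB = 0 → value 81818.
Both addends (after negating the subtrahend) are negative but the stored result is non-negative: signed overflow. The true value -56836 − 123490 = -180326 lies outside [-131072, 131071].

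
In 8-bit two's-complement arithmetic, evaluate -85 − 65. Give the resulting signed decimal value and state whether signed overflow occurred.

106; overflow

-85 → 10101011
65 → 01000001
Subtract via negate-and-add: invert 01000001 + 1 = 10111111 (i.e. -65).
  10101011
+ 10111111
= 01101010  (discard carry-out 1)
Result 01101010: MSB = 0 → value 106.
Both addends (after negating the subtrahend) are negative but the stored result is non-negative: signed overflow. The true value -85 − 65 = -150 lies outside [-128, 127].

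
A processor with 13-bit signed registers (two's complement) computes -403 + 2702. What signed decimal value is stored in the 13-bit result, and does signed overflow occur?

2299; no overflow

-403 → 1111001101101
2702 → 0101010001110
  1111001101101
+ 0101010001110
= 0100011111011  (discard carry-out 1)
Result 0100011111011: MSB = 0 → value 2299.
Addends have opposite signs, so signed overflow cannot occur.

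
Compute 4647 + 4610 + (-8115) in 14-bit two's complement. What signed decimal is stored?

4647 + 4610 = 9257 → wraps to -7127 (10010000101001)
-7127 + (-8115) = -15242 → wraps to 1142 (00010001110110)

1142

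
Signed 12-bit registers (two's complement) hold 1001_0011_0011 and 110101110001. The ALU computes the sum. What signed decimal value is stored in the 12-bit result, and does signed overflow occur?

1001_0011_0011 → 100100110011 = -1741 (signed)
110101110001 = -655 (signed)
  100100110011
+ 110101110001
= 011010100100  (discard carry-out 1)
Result 011010100100: MSB = 0 → value 1700.
Both addends are negative but the stored result is non-negative: signed overflow. The true value -1741 + (-655) = -2396 lies outside [-2048, 2047].

1700; overflow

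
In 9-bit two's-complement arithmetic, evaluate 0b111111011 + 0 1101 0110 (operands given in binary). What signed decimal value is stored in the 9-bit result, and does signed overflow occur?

0b111111011 → 111111011 = -5 (signed)
0 1101 0110 → 011010110 = 214 (signed)
  111111011
+ 011010110
= 011010001  (discard carry-out 1)
Result 011010001: MSB = 0 → value 209.
Addends have opposite signs, so signed overflow cannot occur.

209; no overflow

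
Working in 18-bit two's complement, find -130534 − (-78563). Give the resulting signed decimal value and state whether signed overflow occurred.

-130534 → 100000001000011010
-78563 → 101100110100011101
Subtract via negate-and-add: invert 101100110100011101 + 1 = 010011001011100011 (i.e. 78563).
  100000001000011010
+ 010011001011100011
= 110011010011111101
Result 110011010011111101: MSB = 1 → 210173 − 262144 = -51971.
Addends (after negating the subtrahend) have opposite signs, so signed overflow cannot occur.

-51971; no overflow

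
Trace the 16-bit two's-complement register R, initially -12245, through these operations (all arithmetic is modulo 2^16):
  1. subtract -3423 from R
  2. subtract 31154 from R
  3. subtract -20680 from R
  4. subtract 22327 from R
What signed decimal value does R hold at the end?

Start: R = -12245 = 1101000000101011.
R = -12245 − (-3423) = -8822 = 1101110110001010
R = -8822 − 31154 = -39976; wraps to 25560 = 0110001111011000
R = 25560 − (-20680) = 46240; wraps to -19296 = 1011010010100000
R = -19296 − 22327 = -41623; wraps to 23913 = 0101110101101001

23913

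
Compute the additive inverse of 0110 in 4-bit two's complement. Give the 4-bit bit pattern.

Invert: 1001. Add 1: 1010.
Check: 0110 = 6, 1010 = -6.

1010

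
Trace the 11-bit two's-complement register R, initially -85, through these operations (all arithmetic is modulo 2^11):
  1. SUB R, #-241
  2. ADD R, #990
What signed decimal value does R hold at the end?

-902

Start: R = -85 = 11110101011.
R = -85 − (-241) = 156 = 00010011100
R = 156 + 990 = 1146; wraps to -902 = 10001111010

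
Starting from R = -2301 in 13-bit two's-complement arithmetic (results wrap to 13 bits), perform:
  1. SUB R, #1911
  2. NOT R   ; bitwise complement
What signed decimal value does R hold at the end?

Start: R = -2301 = 1011100000011.
R = -2301 − 1911 = -4212; wraps to 3980 = 0111110001100
R = NOT 0111110001100 = 1000001110011 = -3981

-3981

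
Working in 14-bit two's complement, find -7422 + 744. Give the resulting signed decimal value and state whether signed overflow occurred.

-6678; no overflow

-7422 → 10001100000010
744 → 00001011101000
  10001100000010
+ 00001011101000
= 10010111101010
Result 10010111101010: MSB = 1 → 9706 − 16384 = -6678.
Addends have opposite signs, so signed overflow cannot occur.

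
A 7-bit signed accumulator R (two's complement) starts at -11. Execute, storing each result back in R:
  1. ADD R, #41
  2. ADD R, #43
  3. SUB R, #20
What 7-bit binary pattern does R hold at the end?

Start: R = -11 = 1110101.
R = -11 + 41 = 30 = 0011110
R = 30 + 43 = 73; wraps to -55 = 1001001
R = -55 − 20 = -75; wraps to 53 = 0110101

0110101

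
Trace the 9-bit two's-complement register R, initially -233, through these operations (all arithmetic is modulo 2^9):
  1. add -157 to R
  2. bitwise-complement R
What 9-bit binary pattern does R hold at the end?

110000101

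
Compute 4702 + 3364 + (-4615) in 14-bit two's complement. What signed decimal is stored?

3451

4702 + 3364 = 8066 (01111110000010)
8066 + (-4615) = 3451 (00110101111011)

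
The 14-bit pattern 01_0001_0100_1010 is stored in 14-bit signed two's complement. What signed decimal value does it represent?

4426

MSB is 0, so the value is non-negative: 01000101001010 = 4426.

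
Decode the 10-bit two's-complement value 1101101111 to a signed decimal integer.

-145

MSB is 1, so the value is negative.
Unsigned reading: 879. Subtract 2^10 = 1024: 879 − 1024 = -145.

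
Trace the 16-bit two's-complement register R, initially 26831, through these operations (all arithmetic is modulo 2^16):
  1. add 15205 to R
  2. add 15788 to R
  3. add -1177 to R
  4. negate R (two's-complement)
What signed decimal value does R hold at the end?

Start: R = 26831 = 0110100011001111.
R = 26831 + 15205 = 42036; wraps to -23500 = 1010010000110100
R = -23500 + 15788 = -7712 = 1110000111100000
R = -7712 + (-1177) = -8889 = 1101110101000111
R = −(-8889) = 8889 = 0010001010111001

8889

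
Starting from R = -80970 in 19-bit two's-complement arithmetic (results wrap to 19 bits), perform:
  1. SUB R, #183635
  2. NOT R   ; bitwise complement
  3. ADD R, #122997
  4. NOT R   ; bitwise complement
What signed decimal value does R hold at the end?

136686

Start: R = -80970 = 1101100001110110110.
R = -80970 − 183635 = -264605; wraps to 259683 = 0111111011001100011
R = NOT 0111111011001100011 = 1000000100110011100 = -259684
R = -259684 + 122997 = -136687 = 1011110101000010001
R = NOT 1011110101000010001 = 0100001010111101110 = 136686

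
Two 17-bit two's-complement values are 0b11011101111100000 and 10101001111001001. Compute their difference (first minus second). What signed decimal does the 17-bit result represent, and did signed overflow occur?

26647; no overflow

0b11011101111100000 → 11011101111100000 = -17440 (signed)
10101001111001001 = -44087 (signed)
Subtract via negate-and-add: invert 10101001111001001 + 1 = 01010110000110111 (i.e. 44087).
  11011101111100000
+ 01010110000110111
= 00110100000010111  (discard carry-out 1)
Result 00110100000010111: MSB = 0 → value 26647.
Addends (after negating the subtrahend) have opposite signs, so signed overflow cannot occur.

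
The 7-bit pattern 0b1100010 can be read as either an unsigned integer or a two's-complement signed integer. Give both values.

unsigned = 98, signed = -30

Unsigned: 1100010 = 98.
Signed: MSB=1 → 98 − 128 = -30.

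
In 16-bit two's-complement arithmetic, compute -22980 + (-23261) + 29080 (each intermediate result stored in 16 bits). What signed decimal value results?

-17161

-22980 + (-23261) = -46241 → wraps to 19295 (0100101101011111)
19295 + 29080 = 48375 → wraps to -17161 (1011110011110111)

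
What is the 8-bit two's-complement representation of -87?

|-87| = 87 = 01010111 in 8 bits.
Invert the bits: 10101000. Add 1: 10101001.
Check: 10101001 reads as 169 − 256 = -87.

10101001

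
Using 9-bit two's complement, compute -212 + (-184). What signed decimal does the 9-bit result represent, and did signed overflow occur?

116; overflow

-212 → 100101100
-184 → 101001000
  100101100
+ 101001000
= 001110100  (discard carry-out 1)
Result 001110100: MSB = 0 → value 116.
Both addends are negative but the stored result is non-negative: signed overflow. The true value -212 + (-184) = -396 lies outside [-256, 255].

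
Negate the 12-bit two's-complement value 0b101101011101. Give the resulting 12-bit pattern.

010010100011

Invert: 010010100010. Add 1: 010010100011.
Check: 101101011101 = -1187, 010010100011 = 1187.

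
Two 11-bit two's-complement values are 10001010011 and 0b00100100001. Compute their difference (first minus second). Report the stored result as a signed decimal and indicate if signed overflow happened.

818; overflow

10001010011 = -941 (signed)
0b00100100001 → 00100100001 = 289 (signed)
Subtract via negate-and-add: invert 00100100001 + 1 = 11011011111 (i.e. -289).
  10001010011
+ 11011011111
= 01100110010  (discard carry-out 1)
Result 01100110010: MSB = 0 → value 818.
Both addends (after negating the subtrahend) are negative but the stored result is non-negative: signed overflow. The true value -941 − 289 = -1230 lies outside [-1024, 1023].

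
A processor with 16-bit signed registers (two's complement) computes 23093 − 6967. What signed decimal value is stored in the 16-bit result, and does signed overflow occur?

23093 → 0101101000110101
6967 → 0001101100110111
Subtract via negate-and-add: invert 0001101100110111 + 1 = 1110010011001001 (i.e. -6967).
  0101101000110101
+ 1110010011001001
= 0011111011111110  (discard carry-out 1)
Result 0011111011111110: MSB = 0 → value 16126.
Addends (after negating the subtrahend) have opposite signs, so signed overflow cannot occur.

16126; no overflow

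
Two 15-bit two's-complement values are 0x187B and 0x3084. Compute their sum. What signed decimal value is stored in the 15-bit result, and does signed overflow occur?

-14081; overflow

0x187B = 001100001111011 = 6267 (signed)
0x3084 = 011000010000100 = 12420 (signed)
  001100001111011
+ 011000010000100
= 100100011111111
Result 100100011111111: MSB = 1 → 18687 − 32768 = -14081.
Both addends are non-negative but the stored result is negative: signed overflow. The true value 6267 + 12420 = 18687 lies outside [-16384, 16383].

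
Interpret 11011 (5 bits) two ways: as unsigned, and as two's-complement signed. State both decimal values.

unsigned = 27, signed = -5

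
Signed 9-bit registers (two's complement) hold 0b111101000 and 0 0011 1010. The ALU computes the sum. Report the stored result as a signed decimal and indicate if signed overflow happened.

34; no overflow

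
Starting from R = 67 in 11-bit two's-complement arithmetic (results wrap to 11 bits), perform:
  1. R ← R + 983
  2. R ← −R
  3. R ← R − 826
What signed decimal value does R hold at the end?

172

Start: R = 67 = 00001000011.
R = 67 + 983 = 1050; wraps to -998 = 10000011010
R = −(-998) = 998 = 01111100110
R = 998 − 826 = 172 = 00010101100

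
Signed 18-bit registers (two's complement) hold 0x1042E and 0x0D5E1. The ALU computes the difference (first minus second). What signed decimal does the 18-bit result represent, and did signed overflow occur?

0x1042E = 010000010000101110 = 66606 (signed)
0x0D5E1 = 001101010111100001 = 54753 (signed)
Subtract via negate-and-add: invert 001101010111100001 + 1 = 110010101000011111 (i.e. -54753).
  010000010000101110
+ 110010101000011111
= 000010111001001101  (discard carry-out 1)
Result 000010111001001101: MSB = 0 → value 11853.
Addends (after negating the subtrahend) have opposite signs, so signed overflow cannot occur.

11853; no overflow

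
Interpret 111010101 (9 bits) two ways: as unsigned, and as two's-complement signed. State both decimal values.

Unsigned: 111010101 = 469.
Signed: MSB=1 → 469 − 512 = -43.

unsigned = 469, signed = -43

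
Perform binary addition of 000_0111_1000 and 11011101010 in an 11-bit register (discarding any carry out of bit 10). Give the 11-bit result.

  00001111000
+ 11011101010
= 11101100010

11101100010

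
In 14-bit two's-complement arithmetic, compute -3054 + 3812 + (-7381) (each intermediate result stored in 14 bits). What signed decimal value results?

-3054 + 3812 = 758 (00001011110110)
758 + (-7381) = -6623 (10011000100001)

-6623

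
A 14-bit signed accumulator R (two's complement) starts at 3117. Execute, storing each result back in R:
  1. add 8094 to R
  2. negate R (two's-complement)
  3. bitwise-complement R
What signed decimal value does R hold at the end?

Start: R = 3117 = 00110000101101.
R = 3117 + 8094 = 11211; wraps to -5173 = 10101111001011
R = −(-5173) = 5173 = 01010000110101
R = NOT 01010000110101 = 10101111001010 = -5174

-5174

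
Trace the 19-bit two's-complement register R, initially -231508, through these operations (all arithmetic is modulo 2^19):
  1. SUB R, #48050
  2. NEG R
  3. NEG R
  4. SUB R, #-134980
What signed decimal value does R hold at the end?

Start: R = -231508 = 1000111011110101100.
R = -231508 − 48050 = -279558; wraps to 244730 = 0111011101111111010
R = −(244730) = -244730 = 1000100010000000110
R = −(-244730) = 244730 = 0111011101111111010
R = 244730 − (-134980) = 379710; wraps to -144578 = 1011100101100111110

-144578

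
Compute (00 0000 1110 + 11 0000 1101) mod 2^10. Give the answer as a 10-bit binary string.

1100011011

  0000001110
+ 1100001101
= 1100011011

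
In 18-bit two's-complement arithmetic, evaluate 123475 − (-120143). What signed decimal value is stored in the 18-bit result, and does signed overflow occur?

123475 → 011110001001010011
-120143 → 100010101010110001
Subtract via negate-and-add: invert 100010101010110001 + 1 = 011101010101001111 (i.e. 120143).
  011110001001010011
+ 011101010101001111
= 111011011110100010
Result 111011011110100010: MSB = 1 → 243618 − 262144 = -18526.
Both addends (after negating the subtrahend) are non-negative but the stored result is negative: signed overflow. The true value 123475 − (-120143) = 243618 lies outside [-131072, 131071].

-18526; overflow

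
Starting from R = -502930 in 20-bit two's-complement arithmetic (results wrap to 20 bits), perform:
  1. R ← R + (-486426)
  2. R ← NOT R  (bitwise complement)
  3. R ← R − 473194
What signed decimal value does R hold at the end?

516161

Start: R = -502930 = 10000101001101101110.
R = -502930 + (-486426) = -989356; wraps to 59220 = 00001110011101010100
R = NOT 00001110011101010100 = 11110001100010101011 = -59221
R = -59221 − 473194 = -532415; wraps to 516161 = 01111110000001000001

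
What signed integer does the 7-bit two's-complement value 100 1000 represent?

MSB is 1, so the value is negative.
Unsigned reading: 72. Subtract 2^7 = 128: 72 − 128 = -56.

-56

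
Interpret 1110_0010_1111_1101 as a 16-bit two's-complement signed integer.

-7427

MSB is 1, so the value is negative.
Unsigned reading: 58109. Subtract 2^16 = 65536: 58109 − 65536 = -7427.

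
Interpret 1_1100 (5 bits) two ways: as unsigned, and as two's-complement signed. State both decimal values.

Unsigned: 11100 = 28.
Signed: MSB=1 → 28 − 32 = -4.

unsigned = 28, signed = -4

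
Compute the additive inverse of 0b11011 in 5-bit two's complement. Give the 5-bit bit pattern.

Invert: 00100. Add 1: 00101.

00101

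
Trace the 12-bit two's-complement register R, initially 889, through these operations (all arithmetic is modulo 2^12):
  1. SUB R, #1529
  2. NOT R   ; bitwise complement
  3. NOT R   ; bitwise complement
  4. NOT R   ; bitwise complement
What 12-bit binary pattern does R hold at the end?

001001111111

Start: R = 889 = 001101111001.
R = 889 − 1529 = -640 = 110110000000
R = NOT 110110000000 = 001001111111 = 639
R = NOT 001001111111 = 110110000000 = -640
R = NOT 110110000000 = 001001111111 = 639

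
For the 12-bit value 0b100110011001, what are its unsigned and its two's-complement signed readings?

Unsigned: 100110011001 = 2457.
Signed: MSB=1 → 2457 − 4096 = -1639.

unsigned = 2457, signed = -1639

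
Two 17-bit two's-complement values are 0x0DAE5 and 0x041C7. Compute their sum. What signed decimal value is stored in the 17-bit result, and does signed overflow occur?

-58196; overflow

0x0DAE5 = 01101101011100101 = 56037 (signed)
0x041C7 = 00100000111000111 = 16839 (signed)
  01101101011100101
+ 00100000111000111
= 10001110010101100
Result 10001110010101100: MSB = 1 → 72876 − 131072 = -58196.
Both addends are non-negative but the stored result is negative: signed overflow. The true value 56037 + 16839 = 72876 lies outside [-65536, 65535].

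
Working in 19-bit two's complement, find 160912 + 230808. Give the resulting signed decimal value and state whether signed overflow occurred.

-132568; overflow

160912 → 0100111010010010000
230808 → 0111000010110011000
  0100111010010010000
+ 0111000010110011000
= 1011111101000101000
Result 1011111101000101000: MSB = 1 → 391720 − 524288 = -132568.
Both addends are non-negative but the stored result is negative: signed overflow. The true value 160912 + 230808 = 391720 lies outside [-262144, 262143].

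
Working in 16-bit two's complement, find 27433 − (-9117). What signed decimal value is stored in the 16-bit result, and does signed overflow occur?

27433 → 0110101100101001
-9117 → 1101110001100011
Subtract via negate-and-add: invert 1101110001100011 + 1 = 0010001110011101 (i.e. 9117).
  0110101100101001
+ 0010001110011101
= 1000111011000110
Result 1000111011000110: MSB = 1 → 36550 − 65536 = -28986.
Both addends (after negating the subtrahend) are non-negative but the stored result is negative: signed overflow. The true value 27433 − (-9117) = 36550 lies outside [-32768, 32767].

-28986; overflow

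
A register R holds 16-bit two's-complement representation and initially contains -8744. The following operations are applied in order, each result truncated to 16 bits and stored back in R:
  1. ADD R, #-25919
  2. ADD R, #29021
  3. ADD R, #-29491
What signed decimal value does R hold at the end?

Start: R = -8744 = 1101110111011000.
R = -8744 + (-25919) = -34663; wraps to 30873 = 0111100010011001
R = 30873 + 29021 = 59894; wraps to -5642 = 1110100111110110
R = -5642 + (-29491) = -35133; wraps to 30403 = 0111011011000011

30403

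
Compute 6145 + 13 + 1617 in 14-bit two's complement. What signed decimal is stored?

7775

6145 + 13 = 6158 (01100000001110)
6158 + 1617 = 7775 (01111001011111)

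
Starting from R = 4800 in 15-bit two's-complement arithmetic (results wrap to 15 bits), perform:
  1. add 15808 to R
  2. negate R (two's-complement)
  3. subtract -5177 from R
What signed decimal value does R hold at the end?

Start: R = 4800 = 001001011000000.
R = 4800 + 15808 = 20608; wraps to -12160 = 101000010000000
R = −(-12160) = 12160 = 010111110000000
R = 12160 − (-5177) = 17337; wraps to -15431 = 100001110111001

-15431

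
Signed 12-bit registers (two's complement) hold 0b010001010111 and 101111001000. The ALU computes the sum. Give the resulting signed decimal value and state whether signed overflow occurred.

0b010001010111 → 010001010111 = 1111 (signed)
101111001000 = -1080 (signed)
  010001010111
+ 101111001000
= 000000011111  (discard carry-out 1)
Result 000000011111: MSB = 0 → value 31.
Addends have opposite signs, so signed overflow cannot occur.

31; no overflow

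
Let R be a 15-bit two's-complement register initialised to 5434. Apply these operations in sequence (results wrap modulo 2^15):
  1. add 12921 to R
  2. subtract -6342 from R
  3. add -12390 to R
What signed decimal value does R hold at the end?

Start: R = 5434 = 001010100111010.
R = 5434 + 12921 = 18355; wraps to -14413 = 100011110110011
R = -14413 − (-6342) = -8071 = 110000001111001
R = -8071 + (-12390) = -20461; wraps to 12307 = 011000000010011

12307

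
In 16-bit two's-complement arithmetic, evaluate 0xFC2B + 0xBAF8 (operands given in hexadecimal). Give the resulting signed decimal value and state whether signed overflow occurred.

0xFC2B = 1111110000101011 = -981 (signed)
0xBAF8 = 1011101011111000 = -17672 (signed)
  1111110000101011
+ 1011101011111000
= 1011011100100011  (discard carry-out 1)
Result 1011011100100011: MSB = 1 → 46883 − 65536 = -18653.
Both addends are negative and so is the stored result: no signed overflow.

-18653; no overflow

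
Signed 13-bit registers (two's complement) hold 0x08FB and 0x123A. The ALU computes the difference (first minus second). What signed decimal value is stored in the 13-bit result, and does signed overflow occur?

-2367; overflow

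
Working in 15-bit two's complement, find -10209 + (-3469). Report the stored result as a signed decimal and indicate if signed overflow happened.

-10209 → 101100000011111
-3469 → 111001001110011
  101100000011111
+ 111001001110011
= 100101010010010  (discard carry-out 1)
Result 100101010010010: MSB = 1 → 19090 − 32768 = -13678.
Both addends are negative and so is the stored result: no signed overflow.

-13678; no overflow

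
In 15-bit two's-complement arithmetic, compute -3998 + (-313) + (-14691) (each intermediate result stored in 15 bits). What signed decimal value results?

13766

-3998 + (-313) = -4311 (110111100101001)
-4311 + (-14691) = -19002 → wraps to 13766 (011010111000110)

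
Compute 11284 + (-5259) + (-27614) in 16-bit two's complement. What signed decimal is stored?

-21589

11284 + (-5259) = 6025 (0001011110001001)
6025 + (-27614) = -21589 (1010101110101011)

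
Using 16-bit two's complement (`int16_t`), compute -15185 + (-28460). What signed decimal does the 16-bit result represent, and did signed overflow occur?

21891; overflow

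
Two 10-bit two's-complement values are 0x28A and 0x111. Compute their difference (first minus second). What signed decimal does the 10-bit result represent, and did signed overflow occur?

0x28A = 1010001010 = -374 (signed)
0x111 = 0100010001 = 273 (signed)
Subtract via negate-and-add: invert 0100010001 + 1 = 1011101111 (i.e. -273).
  1010001010
+ 1011101111
= 0101111001  (discard carry-out 1)
Result 0101111001: MSB = 0 → value 377.
Both addends (after negating the subtrahend) are negative but the stored result is non-negative: signed overflow. The true value -374 − 273 = -647 lies outside [-512, 511].

377; overflow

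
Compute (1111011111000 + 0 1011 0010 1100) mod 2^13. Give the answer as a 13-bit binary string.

  1111011111000
+ 0101100101100
= 0101000100100  (discard carry-out 1)

0101000100100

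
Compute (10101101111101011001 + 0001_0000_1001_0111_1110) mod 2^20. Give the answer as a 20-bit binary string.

10111110100011010111

  10101101111101011001
+ 00010000100101111110
= 10111110100011010111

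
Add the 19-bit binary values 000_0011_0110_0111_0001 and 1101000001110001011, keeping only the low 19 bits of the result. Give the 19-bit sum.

1101011100111111100

  0000011011001110001
+ 1101000001110001011
= 1101011100111111100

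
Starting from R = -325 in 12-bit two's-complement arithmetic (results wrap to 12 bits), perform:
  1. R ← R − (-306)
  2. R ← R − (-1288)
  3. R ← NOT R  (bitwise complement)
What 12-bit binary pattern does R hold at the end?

Start: R = -325 = 111010111011.
R = -325 − (-306) = -19 = 111111101101
R = -19 − (-1288) = 1269 = 010011110101
R = NOT 010011110101 = 101100001010 = -1270

101100001010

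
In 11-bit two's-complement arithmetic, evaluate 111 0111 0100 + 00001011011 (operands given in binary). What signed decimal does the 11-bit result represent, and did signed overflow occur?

111 0111 0100 → 11101110100 = -140 (signed)
00001011011 = 91 (signed)
  11101110100
+ 00001011011
= 11111001111
Result 11111001111: MSB = 1 → 1999 − 2048 = -49.
Addends have opposite signs, so signed overflow cannot occur.

-49; no overflow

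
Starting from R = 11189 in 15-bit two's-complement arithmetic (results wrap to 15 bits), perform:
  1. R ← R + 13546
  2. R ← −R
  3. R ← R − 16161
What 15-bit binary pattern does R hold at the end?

110000001000000

Start: R = 11189 = 010101110110101.
R = 11189 + 13546 = 24735; wraps to -8033 = 110000010011111
R = −(-8033) = 8033 = 001111101100001
R = 8033 − 16161 = -8128 = 110000001000000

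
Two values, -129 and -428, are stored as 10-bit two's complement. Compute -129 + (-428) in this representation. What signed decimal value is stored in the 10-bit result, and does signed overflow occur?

467; overflow

-129 → 1101111111
-428 → 1001010100
  1101111111
+ 1001010100
= 0111010011  (discard carry-out 1)
Result 0111010011: MSB = 0 → value 467.
Both addends are negative but the stored result is non-negative: signed overflow. The true value -129 + (-428) = -557 lies outside [-512, 511].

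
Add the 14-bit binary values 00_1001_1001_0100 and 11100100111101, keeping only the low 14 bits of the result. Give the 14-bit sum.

00001011010001

  00100110010100
+ 11100100111101
= 00001011010001  (discard carry-out 1)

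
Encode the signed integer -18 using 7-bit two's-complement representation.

1101110

|-18| = 18 = 0010010 in 7 bits.
Invert the bits: 1101101. Add 1: 1101110.
Check: 1101110 reads as 110 − 128 = -18.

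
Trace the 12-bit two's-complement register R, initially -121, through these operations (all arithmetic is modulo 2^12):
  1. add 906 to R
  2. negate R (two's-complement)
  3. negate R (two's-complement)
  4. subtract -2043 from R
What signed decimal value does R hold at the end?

Start: R = -121 = 111110000111.
R = -121 + 906 = 785 = 001100010001
R = −(785) = -785 = 110011101111
R = −(-785) = 785 = 001100010001
R = 785 − (-2043) = 2828; wraps to -1268 = 101100001100

-1268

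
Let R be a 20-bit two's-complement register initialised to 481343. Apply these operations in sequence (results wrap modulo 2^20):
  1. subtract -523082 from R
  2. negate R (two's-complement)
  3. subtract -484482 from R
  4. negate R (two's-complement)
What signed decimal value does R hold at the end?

519943

Start: R = 481343 = 01110101100000111111.
R = 481343 − (-523082) = 1004425; wraps to -44151 = 11110101001110001001
R = −(-44151) = 44151 = 00001010110001110111
R = 44151 − (-484482) = 528633; wraps to -519943 = 10000001000011111001
R = −(-519943) = 519943 = 01111110111100000111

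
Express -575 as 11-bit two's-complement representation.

|-575| = 575 = 01000111111 in 11 bits.
Invert the bits: 10111000000. Add 1: 10111000001.
Check: 10111000001 reads as 1473 − 2048 = -575.

10111000001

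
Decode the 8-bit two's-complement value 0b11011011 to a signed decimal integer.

-37

MSB is 1, so the value is negative.
Unsigned reading: 219. Subtract 2^8 = 256: 219 − 256 = -37.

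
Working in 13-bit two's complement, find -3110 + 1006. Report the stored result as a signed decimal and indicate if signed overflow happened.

-3110 → 1001111011010
1006 → 0001111101110
  1001111011010
+ 0001111101110
= 1011111001000
Result 1011111001000: MSB = 1 → 6088 − 8192 = -2104.
Addends have opposite signs, so signed overflow cannot occur.

-2104; no overflow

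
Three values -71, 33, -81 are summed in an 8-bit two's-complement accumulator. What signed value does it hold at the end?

-119

-71 + 33 = -38 (11011010)
-38 + (-81) = -119 (10001001)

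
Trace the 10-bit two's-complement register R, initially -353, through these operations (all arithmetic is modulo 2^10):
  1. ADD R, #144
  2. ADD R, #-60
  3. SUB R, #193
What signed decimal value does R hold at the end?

Start: R = -353 = 1010011111.
R = -353 + 144 = -209 = 1100101111
R = -209 + (-60) = -269 = 1011110011
R = -269 − 193 = -462 = 1000110010

-462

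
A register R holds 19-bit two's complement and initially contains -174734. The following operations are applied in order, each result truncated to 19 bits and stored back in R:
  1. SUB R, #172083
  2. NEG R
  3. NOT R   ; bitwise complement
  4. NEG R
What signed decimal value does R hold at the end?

-177470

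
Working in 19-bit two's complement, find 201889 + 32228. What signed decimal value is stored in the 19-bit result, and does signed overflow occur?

234117; no overflow

201889 → 0110001010010100001
32228 → 0000111110111100100
  0110001010010100001
+ 0000111110111100100
= 0111001001010000101
Result 0111001001010000101: MSB = 0 → value 234117.
Both addends are non-negative and so is the stored result: no signed overflow.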